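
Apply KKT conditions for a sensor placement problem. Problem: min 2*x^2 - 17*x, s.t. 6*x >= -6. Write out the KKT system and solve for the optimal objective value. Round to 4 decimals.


Step 1: Try lambda = 0 (constraint inactive).
Stationarity: 2*2*x - 17 = 0
x* = 17/(2*2) = 4.25
Check constraint: 6*4.25 = 25.5 >= -6 -- satisfied.
Step 2: Compute optimal value.
f(x*) = 2*4.25^2 - 17*4.25 = -36.125


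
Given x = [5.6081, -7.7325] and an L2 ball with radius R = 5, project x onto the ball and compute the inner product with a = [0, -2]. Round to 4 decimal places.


Step 1: Compute ||x|| (intermediates to 6 decimals).
||x|| = sqrt(5.6081^2 + (-7.7325)^2) = 9.552086
Step 2: Project.
Since ||x|| > R, scale = R/||x|| = 5/9.552086 = 0.523446, proj(x) = scale * x
proj(x) = [2.935538, -4.047546]
Step 3: Dot product.
a^T * proj(x) = 0*2.935538 - 2*(-4.047546) = 8.0951


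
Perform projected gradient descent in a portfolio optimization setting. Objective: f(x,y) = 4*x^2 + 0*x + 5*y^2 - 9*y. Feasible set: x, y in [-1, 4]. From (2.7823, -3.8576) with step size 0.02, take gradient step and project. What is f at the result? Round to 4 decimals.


Step 1: Compute gradient at (2.7823, -3.8576).
grad_x = 2*4*2.7823 + 0 = 22.2584
grad_y = 2*5*-3.8576 - 9 = -47.576
Step 2: Gradient step.
x_raw = 2.7823 - 0.02*22.2584 = 2.3371
y_raw = -3.8576 - 0.02*-47.576 = -2.9061
Step 3: Project onto [-1, 4].
x_proj = clip(2.3371) = 2.3371
y_proj = clip(-2.9061) = -1.0
Step 4: Evaluate f.
f(2.3371, -1.0) = 35.8487


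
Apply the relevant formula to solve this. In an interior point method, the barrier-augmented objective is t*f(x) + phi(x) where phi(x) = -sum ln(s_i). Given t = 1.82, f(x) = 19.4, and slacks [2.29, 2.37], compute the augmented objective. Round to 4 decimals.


Step 1: Compute log-barrier.
ln values: [0.8286, 0.8629]
phi = -(0.8286 + 0.8629) = -1.6914
Step 2: Compute augmented objective.
t*f(x) = 1.82*19.4 = 35.308
Total = 35.308 - 1.6914 = 33.6166


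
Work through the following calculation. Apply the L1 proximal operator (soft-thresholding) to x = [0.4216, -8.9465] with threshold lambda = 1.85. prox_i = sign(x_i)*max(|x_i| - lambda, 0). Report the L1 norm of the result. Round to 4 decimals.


Soft-thresholding with lambda = 1.85:
prox(0.4216) = sign(0.4216)*max(|0.4216| - 1.85, 0) = 0.0
prox(-8.9465) = sign(-8.9465)*max(|-8.9465| - 1.85, 0) = -7.0965
prox(x) = [0.0, -7.0965]
||prox(x)||_1 = 0.0 + 7.0965 = 7.0965


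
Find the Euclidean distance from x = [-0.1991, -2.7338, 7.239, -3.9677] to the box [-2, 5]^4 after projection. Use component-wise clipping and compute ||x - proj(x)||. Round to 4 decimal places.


Project each component onto [-2, 5].
clip(-0.1991) = -0.1991, clip(-2.7338) = -2.0, clip(7.239) = 5.0, clip(-3.9677) = -2.0
Projection = [-0.1991, -2.0, 5.0, -2.0]
Squared diffs: [0.0, 0.5385, 5.0131, 3.8718]
Distance = sqrt(9.4234) = 3.0698


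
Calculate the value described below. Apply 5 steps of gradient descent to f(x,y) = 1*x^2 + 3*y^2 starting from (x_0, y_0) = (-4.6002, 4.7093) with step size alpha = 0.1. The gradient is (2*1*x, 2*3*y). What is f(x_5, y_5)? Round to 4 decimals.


Gradient descent on f(x,y) = 1*x^2 + 3*y^2.
Starting point: (-4.6002, 4.7093), alpha = 0.1
Step 1: grad_x = 2*1*-4.6002 = -9.2004, grad_y = 2*3*4.7093 = 28.2558
  x_1 = -4.6002 - 0.1*-9.2004 = -3.6802
  y_1 = 4.7093 - 0.1*28.2558 = 1.8837
Step 2: grad_x = 2*1*-3.6802 = -7.3603, grad_y = 2*3*1.8837 = 11.3023
  x_2 = -3.6802 - 0.1*-7.3603 = -2.9441
  y_2 = 1.8837 - 0.1*11.3023 = 0.7535
Step 3: grad_x = 2*1*-2.9441 = -5.8883, grad_y = 2*3*0.7535 = 4.5209
  x_3 = -2.9441 - 0.1*-5.8883 = -2.3553
  y_3 = 0.7535 - 0.1*4.5209 = 0.3014
Step 4: grad_x = 2*1*-2.3553 = -4.7106, grad_y = 2*3*0.3014 = 1.8084
  x_4 = -2.3553 - 0.1*-4.7106 = -1.8842
  y_4 = 0.3014 - 0.1*1.8084 = 0.1206
Step 5: grad_x = 2*1*-1.8842 = -3.7685, grad_y = 2*3*0.1206 = 0.7233
  x_5 = -1.8842 - 0.1*-3.7685 = -1.5074
  y_5 = 0.1206 - 0.1*0.7233 = 0.0482
f(-1.5074, 0.0482) = 1*(-1.5074)^2 + 3*0.0482^2 = 2.2792


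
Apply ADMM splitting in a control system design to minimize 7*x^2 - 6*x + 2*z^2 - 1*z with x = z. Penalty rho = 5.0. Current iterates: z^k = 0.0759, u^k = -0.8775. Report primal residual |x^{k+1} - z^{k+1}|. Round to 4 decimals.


ADMM iteration with rho = 5.0, z^k = 0.0759, u^k = -0.8775
Step 1: x-update.
Minimize 7*x^2 - 6*x + (5.0/2)*(x - 0.0759 - 0.8775)^2
FOC: (2*7 + 5.0)*x = 6 + 5.0*(0.0759 + 0.8775)
x^{k+1} = 0.5667
Step 2: z-update.
Minimize 2*z^2 - 1*z + (5.0/2)*(0.5667 - z - 0.8775)^2
FOC: (2*2 + 5.0)*z = 1 + 5.0*(0.5667 - 0.8775)
z^{k+1} = -0.0616
Step 3: u-update.
u^{k+1} = -0.8775 + 0.5667 + 0.0616 = -0.2493
Step 4: Primal residual = |0.5667 + 0.0616| = 0.6282


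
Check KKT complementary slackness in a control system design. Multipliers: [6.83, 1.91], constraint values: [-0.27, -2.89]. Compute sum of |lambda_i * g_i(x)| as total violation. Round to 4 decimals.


KKT complementary slackness check:
lambda_1 * g_1 = 6.83 * -0.27 = -1.8441
lambda_2 * g_2 = 1.91 * -2.89 = -5.5199
Total violation = 1.8441 + 5.5199 = 7.364


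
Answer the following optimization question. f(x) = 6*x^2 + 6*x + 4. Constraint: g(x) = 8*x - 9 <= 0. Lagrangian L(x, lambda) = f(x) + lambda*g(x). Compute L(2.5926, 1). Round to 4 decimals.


Step 1: Evaluate f(x).
f(2.5926) = 6*2.5926^2 + 6*2.5926 + 4 = 59.885
Step 2: Evaluate g(x).
g(2.5926) = 8*2.5926 - 9 = 11.7408
Step 3: Compute Lagrangian.
L = 59.885 + 1*11.7408 = 71.6258


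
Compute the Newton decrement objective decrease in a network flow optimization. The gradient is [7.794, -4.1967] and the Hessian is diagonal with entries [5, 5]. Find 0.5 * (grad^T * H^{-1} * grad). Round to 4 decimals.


Step 1: H is diagonal, so H^(-1) * g = [1.5588, -0.8393].
Step 2: g^T H^(-1) g = sum_i g_i^2 / H_ii
  = (7.794)^2/5 + (-4.1967)^2/5
  = 12.1493 + 3.5225 = 15.6717
Step 3: Objective decrease = 0.5 * g^T H^(-1) g = 7.8359


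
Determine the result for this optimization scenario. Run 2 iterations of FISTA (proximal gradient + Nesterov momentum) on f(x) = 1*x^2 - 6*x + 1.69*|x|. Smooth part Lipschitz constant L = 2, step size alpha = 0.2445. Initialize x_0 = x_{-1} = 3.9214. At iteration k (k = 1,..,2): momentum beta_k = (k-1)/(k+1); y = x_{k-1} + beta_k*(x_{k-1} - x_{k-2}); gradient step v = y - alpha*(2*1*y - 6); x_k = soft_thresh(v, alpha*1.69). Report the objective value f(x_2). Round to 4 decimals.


FISTA on f(x) = 1*x^2 - 6*x + 1.69*|x|
L = 2, alpha = 0.2445
Iteration 1: beta = 0.0, y = 3.9214 + 0.0*(3.9214 - 3.9214) = 3.9214
  grad(y) = 1.8428, v = y - alpha*grad = 3.4708
  prox(v) = soft_thresh(3.4708, 0.4132) = 3.0576
Iteration 2: beta = 0.3333, y = 3.0576 + 0.3333*(3.0576 - 3.9214) = 2.7697
  grad(y) = -0.4606, v = y - alpha*grad = 2.8823
  prox(v) = soft_thresh(2.8823, 0.4132) = 2.4691
f(x_2) = 1*2.4691^2 - 6*2.4691 + 1.69*|2.4691| = -4.5454


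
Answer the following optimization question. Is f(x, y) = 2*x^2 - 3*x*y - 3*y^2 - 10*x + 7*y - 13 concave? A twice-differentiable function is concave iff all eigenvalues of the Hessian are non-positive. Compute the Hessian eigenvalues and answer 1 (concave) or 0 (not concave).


The Hessian of f(x,y) = 2*x^2 - 3*x*y - 3*y^2 - 10*x + 7*y - 13 is:
H = [[4, -3], [-3, -6]]
Trace = 4 - 6 = -2
Determinant = 4*-6 - (-3)^2 = -33
Discriminant = (-2)^2 - 4*-33 = 136.0
Eigenvalues: lambda_1 = -6.831, lambda_2 = 4.831
The function is not concave.

0


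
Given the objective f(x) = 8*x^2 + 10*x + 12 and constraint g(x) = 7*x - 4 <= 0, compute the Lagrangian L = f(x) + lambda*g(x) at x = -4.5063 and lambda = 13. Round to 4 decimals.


Step 1: Evaluate f(x).
f(-4.5063) = 8*(-4.5063)^2 + 10*(-4.5063) + 12 = 129.3909
Step 2: Evaluate g(x).
g(-4.5063) = 7*-4.5063 - 4 = -35.5441
Step 3: Compute Lagrangian.
L = 129.3909 + 13*-35.5441 = -332.6824


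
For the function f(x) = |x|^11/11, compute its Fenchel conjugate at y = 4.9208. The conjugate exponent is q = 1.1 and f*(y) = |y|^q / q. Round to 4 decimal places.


The conjugate exponent q satisfies 1/p + 1/q = 1.
p = 11, so q = 11/(11 - 1) = 1.1
|y|^q = 4.9208^1.1 = 5.7708
f*(4.9208) = 5.7708 / 1.1 = 5.2462


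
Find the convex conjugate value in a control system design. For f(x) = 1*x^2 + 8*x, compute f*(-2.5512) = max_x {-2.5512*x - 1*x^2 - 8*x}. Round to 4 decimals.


f*(y) = sup_x {y*x - a*x^2 - b*x} = sup_x {(y-b)*x - a*x^2}
FOC: (y - b) - 2a*x = 0 => x* = (y - b)/(2a)
x* = (-2.5512 - 8)/(2*1) = -5.2756
f*(-2.5512) = (y-b)^2/(4a) = (-2.5512 - 8)^2/(4*1)
= 111.3278/4 = 27.832


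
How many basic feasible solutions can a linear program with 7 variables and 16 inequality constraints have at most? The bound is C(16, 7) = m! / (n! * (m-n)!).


Each vertex corresponds to some choice of n active constraints out of m, so the number of vertices is at most C(m, n) = m! / (n!(m-n)!).
m = 16, n = 7
Numerator: 16 * 15 * 14 * 13 * 12 * 11 * 10
Denominator: 7! = 5040
C(16, 7) = 11440


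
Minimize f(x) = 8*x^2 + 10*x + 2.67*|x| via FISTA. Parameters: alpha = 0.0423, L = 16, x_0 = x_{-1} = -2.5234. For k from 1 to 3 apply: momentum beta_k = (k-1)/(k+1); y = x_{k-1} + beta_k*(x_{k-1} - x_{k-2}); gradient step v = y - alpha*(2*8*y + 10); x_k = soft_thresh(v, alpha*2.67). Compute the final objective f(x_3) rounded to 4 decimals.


FISTA on f(x) = 8*x^2 + 10*x + 2.67*|x|
L = 16, alpha = 0.0423
Iteration 1: beta = 0.0, y = -2.5234 + 0.0*(-2.5234 + 2.5234) = -2.5234
  grad(y) = -30.3744, v = y - alpha*grad = -1.2386
  prox(v) = soft_thresh(-1.2386, 0.1129) = -1.1256
Iteration 2: beta = 0.3333, y = -1.1256 + 0.3333*(-1.1256 + 2.5234) = -0.6597
  grad(y) = -0.5551, v = y - alpha*grad = -0.6362
  prox(v) = soft_thresh(-0.6362, 0.1129) = -0.5233
Iteration 3: beta = 0.5, y = -0.5233 + 0.5*(-0.5233 + 1.1256) = -0.2221
  grad(y) = 6.4464, v = y - alpha*grad = -0.4948
  prox(v) = soft_thresh(-0.4948, 0.1129) = -0.3818
f(x_3) = 8*(-0.3818)^2 + 10*(-0.3818) + 2.67*|-0.3818| = -1.6325


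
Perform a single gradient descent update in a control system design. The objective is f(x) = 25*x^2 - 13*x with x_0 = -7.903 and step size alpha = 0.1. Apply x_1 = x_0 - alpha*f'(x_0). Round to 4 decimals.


We compute the gradient at x_0 and apply the update.
f'(x) = 50*x - 13
f'(-7.903) = 50*-7.903 - 13 = -408.15
x_1 = -7.903 - 0.1*-408.15 = 32.912


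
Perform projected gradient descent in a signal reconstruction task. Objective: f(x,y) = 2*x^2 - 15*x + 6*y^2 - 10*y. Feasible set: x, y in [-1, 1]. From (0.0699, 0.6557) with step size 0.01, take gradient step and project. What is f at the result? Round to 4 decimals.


Step 1: Compute gradient at (0.0699, 0.6557).
grad_x = 2*2*0.0699 - 15 = -14.7204
grad_y = 2*6*0.6557 - 10 = -2.1316
Step 2: Gradient step.
x_raw = 0.0699 - 0.01*-14.7204 = 0.2171
y_raw = 0.6557 - 0.01*-2.1316 = 0.677
Step 3: Project onto [-1, 1].
x_proj = clip(0.2171) = 0.2171
y_proj = clip(0.677) = 0.677
Step 4: Evaluate f.
f(0.2171, 0.677) = -7.1823


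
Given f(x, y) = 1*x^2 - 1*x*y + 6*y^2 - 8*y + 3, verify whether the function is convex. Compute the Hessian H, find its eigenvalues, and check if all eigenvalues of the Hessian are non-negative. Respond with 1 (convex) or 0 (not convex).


The Hessian of f(x,y) = 1*x^2 - 1*x*y + 6*y^2 - 8*y + 3 is:
H = [[2, -1], [-1, 12]]
Trace = 2 + 12 = 14
Determinant = 2*12 - (-1)^2 = 23
Discriminant = (14)^2 - 4*23 = 104.0
Eigenvalues: lambda_1 = 1.901, lambda_2 = 12.099
The function is convex.

1


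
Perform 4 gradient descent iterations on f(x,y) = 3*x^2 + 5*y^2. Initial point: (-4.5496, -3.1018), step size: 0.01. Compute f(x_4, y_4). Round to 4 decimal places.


Gradient descent on f(x,y) = 3*x^2 + 5*y^2.
Starting point: (-4.5496, -3.1018), alpha = 0.01
Step 1: grad_x = 2*3*-4.5496 = -27.2976, grad_y = 2*5*-3.1018 = -31.018
  x_1 = -4.5496 - 0.01*-27.2976 = -4.2766
  y_1 = -3.1018 - 0.01*-31.018 = -2.7916
Step 2: grad_x = 2*3*-4.2766 = -25.6597, grad_y = 2*5*-2.7916 = -27.9162
  x_2 = -4.2766 - 0.01*-25.6597 = -4.02
  y_2 = -2.7916 - 0.01*-27.9162 = -2.5125
Step 3: grad_x = 2*3*-4.02 = -24.1202, grad_y = 2*5*-2.5125 = -25.1246
  x_3 = -4.02 - 0.01*-24.1202 = -3.7788
  y_3 = -2.5125 - 0.01*-25.1246 = -2.2612
Step 4: grad_x = 2*3*-3.7788 = -22.6729, grad_y = 2*5*-2.2612 = -22.6121
  x_4 = -3.7788 - 0.01*-22.6729 = -3.5521
  y_4 = -2.2612 - 0.01*-22.6121 = -2.0351
f(-3.5521, -2.0351) = 3*(-3.5521)^2 + 5*(-2.0351)^2 = 58.5601


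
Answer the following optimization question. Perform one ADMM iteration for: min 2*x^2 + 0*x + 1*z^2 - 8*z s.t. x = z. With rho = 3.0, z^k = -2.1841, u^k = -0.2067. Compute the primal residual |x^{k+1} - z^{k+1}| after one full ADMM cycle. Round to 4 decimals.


ADMM iteration with rho = 3.0, z^k = -2.1841, u^k = -0.2067
Step 1: x-update.
Minimize 2*x^2 + 0*x + (3.0/2)*(x + 2.1841 - 0.2067)^2
FOC: (2*2 + 3.0)*x = 0 + 3.0*(-2.1841 + 0.2067)
x^{k+1} = -0.8475
Step 2: z-update.
Minimize 1*z^2 - 8*z + (3.0/2)*(-0.8475 - z - 0.2067)^2
FOC: (2*1 + 3.0)*z = 8 + 3.0*(-0.8475 - 0.2067)
z^{k+1} = 0.9675
Step 3: u-update.
u^{k+1} = -0.2067 - 0.8475 - 0.9675 = -2.0217
Step 4: Primal residual = |-0.8475 - 0.9675| = 1.815


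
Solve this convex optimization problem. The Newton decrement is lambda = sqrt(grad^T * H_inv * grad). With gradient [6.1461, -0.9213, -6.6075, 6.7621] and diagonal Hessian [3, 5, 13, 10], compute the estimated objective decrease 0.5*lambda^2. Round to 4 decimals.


Step 1: H is diagonal, so H^(-1) * g = [2.0487, -0.1843, -0.5083, 0.6762].
Step 2: g^T H^(-1) g = sum_i g_i^2 / H_ii
  = (6.1461)^2/3 + (-0.9213)^2/5 + (-6.6075)^2/13 + (6.7621)^2/10
  = 12.5915 + 0.1698 + 3.3584 + 4.5726 = 20.6923
Step 3: Objective decrease = 0.5 * g^T H^(-1) g = 10.3461


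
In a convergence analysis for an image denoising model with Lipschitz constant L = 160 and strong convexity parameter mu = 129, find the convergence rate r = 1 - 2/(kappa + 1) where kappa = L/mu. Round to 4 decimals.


Step 1: Compute the condition number.
kappa = L/mu = 160/129 = 1.2403
Step 2: Compute the convergence rate.
r = 1 - 2/(kappa + 1) = 1 - 2*mu/(L + mu) = (L - mu)/(L + mu) = 31/289 = 0.1073


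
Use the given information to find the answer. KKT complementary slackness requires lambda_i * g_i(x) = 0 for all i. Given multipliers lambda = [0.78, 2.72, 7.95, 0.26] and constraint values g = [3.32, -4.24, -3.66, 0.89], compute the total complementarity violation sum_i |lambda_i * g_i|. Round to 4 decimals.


KKT complementary slackness check:
lambda_1 * g_1 = 0.78 * 3.32 = 2.5896
lambda_2 * g_2 = 2.72 * -4.24 = -11.5328
lambda_3 * g_3 = 7.95 * -3.66 = -29.097
lambda_4 * g_4 = 0.26 * 0.89 = 0.2314
Total violation = 2.5896 + 11.5328 + 29.097 + 0.2314 = 43.4508


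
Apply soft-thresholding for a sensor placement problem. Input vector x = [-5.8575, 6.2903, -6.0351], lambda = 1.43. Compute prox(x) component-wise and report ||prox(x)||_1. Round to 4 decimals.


Soft-thresholding with lambda = 1.43:
prox(-5.8575) = sign(-5.8575)*max(|-5.8575| - 1.43, 0) = -4.4275
prox(6.2903) = sign(6.2903)*max(|6.2903| - 1.43, 0) = 4.8603
prox(-6.0351) = sign(-6.0351)*max(|-6.0351| - 1.43, 0) = -4.6051
prox(x) = [-4.4275, 4.8603, -4.6051]
||prox(x)||_1 = 4.4275 + 4.8603 + 4.6051 = 13.8929


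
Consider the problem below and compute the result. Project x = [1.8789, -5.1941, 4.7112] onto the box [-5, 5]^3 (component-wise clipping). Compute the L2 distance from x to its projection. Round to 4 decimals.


Project each component onto [-5, 5].
clip(1.8789) = 1.8789, clip(-5.1941) = -5.0, clip(4.7112) = 4.7112
Projection = [1.8789, -5.0, 4.7112]
Squared diffs: [0.0, 0.0377, 0.0]
Distance = sqrt(0.0377) = 0.1941


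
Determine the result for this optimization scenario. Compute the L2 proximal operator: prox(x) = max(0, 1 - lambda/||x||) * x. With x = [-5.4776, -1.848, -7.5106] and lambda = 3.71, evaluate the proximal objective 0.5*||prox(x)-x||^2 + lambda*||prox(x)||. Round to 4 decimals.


Step 1: Compute ||x||.
||x|| = 9.4778
Step 2: Compute scaling factor.
scale = max(0, 1 - 3.71/9.4778) = 0.6086
Step 3: prox(x) = [-3.3334, -1.1246, -4.5706]
||prox(x)|| = 5.7678
Step 4: Proximal objective.
0.5*||prox-x||^2 = 6.8821
lambda*||prox|| = 21.3985
Total = 28.2805


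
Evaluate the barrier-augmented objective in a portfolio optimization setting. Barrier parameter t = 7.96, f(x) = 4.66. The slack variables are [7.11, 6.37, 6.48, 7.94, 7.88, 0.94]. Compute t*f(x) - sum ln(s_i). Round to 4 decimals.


Step 1: Compute log-barrier.
ln values: [1.9615, 1.8516, 1.8687, 2.0719, 2.0643, -0.0619]
phi = -(1.9615 + 1.8516 + 1.8687 + 2.0719 + 2.0643 - 0.0619) = -9.7562
Step 2: Compute augmented objective.
t*f(x) = 7.96*4.66 = 37.0936
Total = 37.0936 - 9.7562 = 27.3374


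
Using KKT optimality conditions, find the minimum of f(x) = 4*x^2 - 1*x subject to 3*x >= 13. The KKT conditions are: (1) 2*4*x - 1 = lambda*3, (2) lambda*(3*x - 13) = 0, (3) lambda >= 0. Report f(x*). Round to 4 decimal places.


Step 1: Try lambda = 0 (constraint inactive).
x_unc = 1/(2*4) = 0.125
Check: 3*0.125 = 0.375 < 13 -- violated!
Step 2: Constraint must be active: 3*x = 13
x* = 13/3 = 4.3333 (rounded; the exact value 13/3 is used below)
lambda = (2*4*(13/3) - 1)/3 = 11.2222
Step 3: Compute optimal value.
f(x*) = 4*(13/3)^2 - 1*(13/3) = 70.7778


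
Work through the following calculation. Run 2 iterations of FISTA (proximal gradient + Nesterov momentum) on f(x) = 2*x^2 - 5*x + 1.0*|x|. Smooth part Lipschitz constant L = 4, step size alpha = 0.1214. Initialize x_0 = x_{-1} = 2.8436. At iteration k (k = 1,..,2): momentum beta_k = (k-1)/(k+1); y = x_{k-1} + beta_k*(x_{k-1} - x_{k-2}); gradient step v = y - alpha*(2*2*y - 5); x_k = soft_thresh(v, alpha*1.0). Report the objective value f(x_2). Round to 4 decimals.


FISTA on f(x) = 2*x^2 - 5*x + 1.0*|x|
L = 4, alpha = 0.1214
Iteration 1: beta = 0.0, y = 2.8436 + 0.0*(2.8436 - 2.8436) = 2.8436
  grad(y) = 6.3744, v = y - alpha*grad = 2.0697
  prox(v) = soft_thresh(2.0697, 0.1214) = 1.9483
Iteration 2: beta = 0.3333, y = 1.9483 + 0.3333*(1.9483 - 2.8436) = 1.6499
  grad(y) = 1.5997, v = y - alpha*grad = 1.4557
  prox(v) = soft_thresh(1.4557, 0.1214) = 1.3343
f(x_2) = 2*1.3343^2 - 5*1.3343 + 1.0*|1.3343| = -1.7765


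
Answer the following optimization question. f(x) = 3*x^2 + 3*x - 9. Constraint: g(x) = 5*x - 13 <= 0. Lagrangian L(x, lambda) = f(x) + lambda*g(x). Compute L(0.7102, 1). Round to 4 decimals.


Step 1: Evaluate f(x).
f(0.7102) = 3*0.7102^2 + 3*0.7102 - 9 = -5.3562
Step 2: Evaluate g(x).
g(0.7102) = 5*0.7102 - 13 = -9.449
Step 3: Compute Lagrangian.
L = -5.3562 + 1*-9.449 = -14.8052


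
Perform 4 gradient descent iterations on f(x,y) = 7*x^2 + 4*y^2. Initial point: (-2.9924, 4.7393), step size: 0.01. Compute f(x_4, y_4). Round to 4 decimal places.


Gradient descent on f(x,y) = 7*x^2 + 4*y^2.
Starting point: (-2.9924, 4.7393), alpha = 0.01
Step 1: grad_x = 2*7*-2.9924 = -41.8936, grad_y = 2*4*4.7393 = 37.9144
  x_1 = -2.9924 - 0.01*-41.8936 = -2.5735
  y_1 = 4.7393 - 0.01*37.9144 = 4.3602
Step 2: grad_x = 2*7*-2.5735 = -36.0285, grad_y = 2*4*4.3602 = 34.8812
  x_2 = -2.5735 - 0.01*-36.0285 = -2.2132
  y_2 = 4.3602 - 0.01*34.8812 = 4.0113
Step 3: grad_x = 2*7*-2.2132 = -30.9845, grad_y = 2*4*4.0113 = 32.0907
  x_3 = -2.2132 - 0.01*-30.9845 = -1.9033
  y_3 = 4.0113 - 0.01*32.0907 = 3.6904
Step 4: grad_x = 2*7*-1.9033 = -26.6467, grad_y = 2*4*3.6904 = 29.5235
  x_4 = -1.9033 - 0.01*-26.6467 = -1.6369
  y_4 = 3.6904 - 0.01*29.5235 = 3.3952
f(-1.6369, 3.3952) = 7*(-1.6369)^2 + 4*3.3952^2 = 64.8649


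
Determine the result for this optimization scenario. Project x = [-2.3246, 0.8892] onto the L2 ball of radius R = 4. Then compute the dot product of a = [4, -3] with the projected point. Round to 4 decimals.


Step 1: Compute ||x|| (intermediates to 6 decimals).
||x|| = sqrt((-2.3246)^2 + 0.8892^2) = 2.488864
Step 2: Project.
Since ||x|| <= R, proj = x (no scaling needed).
proj(x) = [-2.3246, 0.8892]
Step 3: Dot product.
a^T * proj(x) = 4*(-2.3246) - 3*0.8892 = -11.966


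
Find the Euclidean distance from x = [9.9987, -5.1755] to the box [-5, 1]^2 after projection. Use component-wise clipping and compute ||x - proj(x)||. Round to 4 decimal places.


Project each component onto [-5, 1].
clip(9.9987) = 1.0, clip(-5.1755) = -5.0
Projection = [1.0, -5.0]
Squared diffs: [80.9766, 0.0308]
Distance = sqrt(81.0074) = 9.0004


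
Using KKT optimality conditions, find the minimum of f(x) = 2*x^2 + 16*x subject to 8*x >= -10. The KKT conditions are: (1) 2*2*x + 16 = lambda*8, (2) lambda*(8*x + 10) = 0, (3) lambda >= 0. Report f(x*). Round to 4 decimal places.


Step 1: Try lambda = 0 (constraint inactive).
x_unc = -16/(2*2) = -4.0
Check: 8*-4.0 = -32.0 < -10 -- violated!
Step 2: Constraint must be active: 8*x = -10
x* = -10/8 = -1.25
lambda = (2*2*(-1.25) + 16)/8 = 1.375
Step 3: Compute optimal value.
f(x*) = 2*(-1.25)^2 + 16*(-1.25) = -16.875


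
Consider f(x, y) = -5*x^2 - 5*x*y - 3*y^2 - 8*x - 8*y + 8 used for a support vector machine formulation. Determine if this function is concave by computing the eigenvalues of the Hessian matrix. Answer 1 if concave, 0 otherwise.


The Hessian of f(x,y) = -5*x^2 - 5*x*y - 3*y^2 - 8*x - 8*y + 8 is:
H = [[-10, -5], [-5, -6]]
Trace = -10 - 6 = -16
Determinant = -10*-6 - (-5)^2 = 35
Discriminant = (-16)^2 - 4*35 = 116.0
Eigenvalues: lambda_1 = -13.3852, lambda_2 = -2.6148
The function is concave.

1


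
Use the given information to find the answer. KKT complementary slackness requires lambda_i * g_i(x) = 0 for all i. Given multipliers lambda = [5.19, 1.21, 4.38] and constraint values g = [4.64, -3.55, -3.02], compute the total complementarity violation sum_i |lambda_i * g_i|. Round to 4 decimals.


KKT complementary slackness check:
lambda_1 * g_1 = 5.19 * 4.64 = 24.0816
lambda_2 * g_2 = 1.21 * -3.55 = -4.2955
lambda_3 * g_3 = 4.38 * -3.02 = -13.2276
Total violation = 24.0816 + 4.2955 + 13.2276 = 41.6047


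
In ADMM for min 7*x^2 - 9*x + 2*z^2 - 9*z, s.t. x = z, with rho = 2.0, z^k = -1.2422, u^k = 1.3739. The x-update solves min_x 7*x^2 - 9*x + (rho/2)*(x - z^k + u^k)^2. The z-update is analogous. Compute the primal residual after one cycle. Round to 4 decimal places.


ADMM iteration with rho = 2.0, z^k = -1.2422, u^k = 1.3739
Step 1: x-update.
Minimize 7*x^2 - 9*x + (2.0/2)*(x + 1.2422 + 1.3739)^2
FOC: (2*7 + 2.0)*x = 9 + 2.0*(-1.2422 - 1.3739)
x^{k+1} = 0.2355
Step 2: z-update.
Minimize 2*z^2 - 9*z + (2.0/2)*(0.2355 - z + 1.3739)^2
FOC: (2*2 + 2.0)*z = 9 + 2.0*(0.2355 + 1.3739)
z^{k+1} = 2.0365
Step 3: u-update.
u^{k+1} = 1.3739 + 0.2355 - 2.0365 = -0.4271
Step 4: Primal residual = |0.2355 - 2.0365| = 1.801


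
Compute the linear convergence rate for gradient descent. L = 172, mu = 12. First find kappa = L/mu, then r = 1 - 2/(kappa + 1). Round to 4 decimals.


Step 1: Compute the condition number.
kappa = L/mu = 172/12 = 14.3333
Step 2: Compute the convergence rate.
r = 1 - 2/(kappa + 1) = 1 - 2*mu/(L + mu) = (L - mu)/(L + mu) = 160/184 = 0.8696


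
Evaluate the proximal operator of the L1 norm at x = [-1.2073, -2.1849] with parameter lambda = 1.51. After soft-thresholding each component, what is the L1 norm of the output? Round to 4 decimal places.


Soft-thresholding with lambda = 1.51:
prox(-1.2073) = sign(-1.2073)*max(|-1.2073| - 1.51, 0) = 0.0
prox(-2.1849) = sign(-2.1849)*max(|-2.1849| - 1.51, 0) = -0.6749
prox(x) = [0.0, -0.6749]
||prox(x)||_1 = 0.0 + 0.6749 = 0.6749


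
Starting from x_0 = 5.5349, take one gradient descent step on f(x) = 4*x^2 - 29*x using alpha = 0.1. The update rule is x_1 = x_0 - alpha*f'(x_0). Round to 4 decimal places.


We compute the gradient at x_0 and apply the update.
f'(x) = 8*x - 29
f'(5.5349) = 8*5.5349 - 29 = 15.2792
x_1 = 5.5349 - 0.1*15.2792 = 4.007


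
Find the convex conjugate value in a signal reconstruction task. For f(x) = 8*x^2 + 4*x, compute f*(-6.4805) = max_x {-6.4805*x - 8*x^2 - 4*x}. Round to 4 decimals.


f*(y) = sup_x {y*x - a*x^2 - b*x} = sup_x {(y-b)*x - a*x^2}
FOC: (y - b) - 2a*x = 0 => x* = (y - b)/(2a)
x* = (-6.4805 - 4)/(2*8) = -0.655
f*(-6.4805) = (y-b)^2/(4a) = (-6.4805 - 4)^2/(4*8)
= 109.8409/32 = 3.4325


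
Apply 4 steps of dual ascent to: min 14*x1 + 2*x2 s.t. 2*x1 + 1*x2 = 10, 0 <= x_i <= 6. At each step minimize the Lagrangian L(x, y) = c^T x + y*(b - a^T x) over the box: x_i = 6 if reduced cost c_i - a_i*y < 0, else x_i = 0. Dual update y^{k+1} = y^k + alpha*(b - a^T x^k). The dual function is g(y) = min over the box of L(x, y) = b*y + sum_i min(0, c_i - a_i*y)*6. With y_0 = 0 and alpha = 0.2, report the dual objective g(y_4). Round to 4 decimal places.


Dual ascent for LP: min 14*x1 + 2*x2, 2*x1 + 1*x2 = 10, 0 <= x_i <= 6
Step 1: y^k = 0.0, reduced costs: (14.0, 2.0)
  x^k = (0.0, 0.0), subgradient = b - a^T x = 10.0
  y^{k+1} = 0.0 + 0.2*10.0 = 2.0
Step 2: y^k = 2.0, reduced costs: (10.0, 0.0)
  x^k = (0.0, 0.0), subgradient = b - a^T x = 10.0
  y^{k+1} = 2.0 + 0.2*10.0 = 4.0
Step 3: y^k = 4.0, reduced costs: (6.0, -2.0)
  x^k = (0.0, 6.0), subgradient = b - a^T x = 4.0
  y^{k+1} = 4.0 + 0.2*4.0 = 4.8
Step 4: y^k = 4.8, reduced costs: (4.4, -2.8)
  x^k = (0.0, 6.0), subgradient = b - a^T x = 4.0
  y^{k+1} = 4.8 + 0.2*4.0 = 5.6
Dual objective at y_4 = 5.6: reduced costs (2.8, -3.6), box minimizer x = (0.0, 6.0)
g(y_4) = b*y + (c1 - a1*y)*x1 + (c2 - a2*y)*x2 = 10*5.6 + 2.8*0.0 + (-3.6)*6.0 = 56.0 + 0.0 - 21.6 = 34.4


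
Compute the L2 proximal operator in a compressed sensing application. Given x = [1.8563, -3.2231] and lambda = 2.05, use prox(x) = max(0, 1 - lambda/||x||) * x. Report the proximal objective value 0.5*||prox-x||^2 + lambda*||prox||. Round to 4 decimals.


Step 1: Compute ||x||.
||x|| = 3.7194
Step 2: Compute scaling factor.
scale = max(0, 1 - 2.05/3.7194) = 0.4488
Step 3: prox(x) = [0.8332, -1.4467]
||prox(x)|| = 1.6694
Step 4: Proximal objective.
0.5*||prox-x||^2 = 2.1013
lambda*||prox|| = 3.4223
Total = 5.5236


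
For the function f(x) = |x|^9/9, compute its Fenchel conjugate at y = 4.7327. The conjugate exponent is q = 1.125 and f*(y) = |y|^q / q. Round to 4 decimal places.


The conjugate exponent q satisfies 1/p + 1/q = 1.
p = 9, so q = 9/(9 - 1) = 1.125
|y|^q = 4.7327^1.125 = 5.7477
f*(4.7327) = 5.7477 / 1.125 = 5.1091


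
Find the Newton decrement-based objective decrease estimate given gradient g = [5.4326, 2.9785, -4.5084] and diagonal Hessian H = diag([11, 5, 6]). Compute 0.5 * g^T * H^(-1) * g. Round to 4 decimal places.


Step 1: H is diagonal, so H^(-1) * g = [0.4939, 0.5957, -0.7514].
Step 2: g^T H^(-1) g = sum_i g_i^2 / H_ii
  = (5.4326)^2/11 + (2.9785)^2/5 + (-4.5084)^2/6
  = 2.683 + 1.7743 + 3.3876 = 7.8449
Step 3: Objective decrease = 0.5 * g^T H^(-1) g = 3.9225


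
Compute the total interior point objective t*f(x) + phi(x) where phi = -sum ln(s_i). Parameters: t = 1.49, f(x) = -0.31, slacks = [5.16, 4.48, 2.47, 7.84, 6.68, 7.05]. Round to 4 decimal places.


Step 1: Compute log-barrier.
ln values: [1.6409, 1.4996, 0.9042, 2.0592, 1.8991, 1.953]
phi = -(1.6409 + 1.4996 + 0.9042 + 2.0592 + 1.8991 + 1.953) = -9.9562
Step 2: Compute augmented objective.
t*f(x) = 1.49*-0.31 = -0.4619
Total = -0.4619 - 9.9562 = -10.4181


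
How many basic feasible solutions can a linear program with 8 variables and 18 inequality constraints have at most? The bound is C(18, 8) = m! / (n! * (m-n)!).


Each vertex corresponds to some choice of n active constraints out of m, so the number of vertices is at most C(m, n) = m! / (n!(m-n)!).
m = 18, n = 8
Numerator: 18 * 17 * 16 * 15 * 14 * 13 * 12 * 11
Denominator: 8! = 40320
C(18, 8) = 43758


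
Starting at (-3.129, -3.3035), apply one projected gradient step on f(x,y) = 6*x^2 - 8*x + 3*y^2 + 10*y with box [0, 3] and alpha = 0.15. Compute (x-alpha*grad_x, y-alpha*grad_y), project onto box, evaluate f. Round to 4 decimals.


Step 1: Compute gradient at (-3.129, -3.3035).
grad_x = 2*6*-3.129 - 8 = -45.548
grad_y = 2*3*-3.3035 + 10 = -9.821
Step 2: Gradient step.
x_raw = -3.129 - 0.15*-45.548 = 3.7032
y_raw = -3.3035 - 0.15*-9.821 = -1.8304
Step 3: Project onto [0, 3].
x_proj = clip(3.7032) = 3.0
y_proj = clip(-1.8304) = 0.0
Step 4: Evaluate f.
f(3.0, 0.0) = 30.0


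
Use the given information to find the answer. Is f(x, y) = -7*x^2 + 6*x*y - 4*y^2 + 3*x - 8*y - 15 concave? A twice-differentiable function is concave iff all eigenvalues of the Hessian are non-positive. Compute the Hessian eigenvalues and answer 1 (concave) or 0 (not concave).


The Hessian of f(x,y) = -7*x^2 + 6*x*y - 4*y^2 + 3*x - 8*y - 15 is:
H = [[-14, 6], [6, -8]]
Trace = -14 - 8 = -22
Determinant = -14*-8 - (6)^2 = 76
Discriminant = (-22)^2 - 4*76 = 180.0
Eigenvalues: lambda_1 = -17.7082, lambda_2 = -4.2918
The function is concave.

1


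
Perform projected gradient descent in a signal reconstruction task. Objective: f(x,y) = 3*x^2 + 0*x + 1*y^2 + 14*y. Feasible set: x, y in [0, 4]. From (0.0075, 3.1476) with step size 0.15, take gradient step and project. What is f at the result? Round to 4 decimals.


Step 1: Compute gradient at (0.0075, 3.1476).
grad_x = 2*3*0.0075 + 0 = 0.045
grad_y = 2*1*3.1476 + 14 = 20.2952
Step 2: Gradient step.
x_raw = 0.0075 - 0.15*0.045 = 0.0008
y_raw = 3.1476 - 0.15*20.2952 = 0.1033
Step 3: Project onto [0, 4].
x_proj = clip(0.0008) = 0.0008
y_proj = clip(0.1033) = 0.1033
Step 4: Evaluate f.
f(0.0008, 0.1033) = 1.4572


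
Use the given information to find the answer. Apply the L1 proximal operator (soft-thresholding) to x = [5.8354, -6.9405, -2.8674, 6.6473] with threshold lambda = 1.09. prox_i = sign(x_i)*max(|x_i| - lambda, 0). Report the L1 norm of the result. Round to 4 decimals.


Soft-thresholding with lambda = 1.09:
prox(5.8354) = sign(5.8354)*max(|5.8354| - 1.09, 0) = 4.7454
prox(-6.9405) = sign(-6.9405)*max(|-6.9405| - 1.09, 0) = -5.8505
prox(-2.8674) = sign(-2.8674)*max(|-2.8674| - 1.09, 0) = -1.7774
prox(6.6473) = sign(6.6473)*max(|6.6473| - 1.09, 0) = 5.5573
prox(x) = [4.7454, -5.8505, -1.7774, 5.5573]
||prox(x)||_1 = 4.7454 + 5.8505 + 1.7774 + 5.5573 = 17.9306


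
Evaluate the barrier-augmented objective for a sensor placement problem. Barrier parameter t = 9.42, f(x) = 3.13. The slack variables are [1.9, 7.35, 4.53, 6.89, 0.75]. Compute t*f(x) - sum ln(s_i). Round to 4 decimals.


Step 1: Compute log-barrier.
ln values: [0.6419, 1.9947, 1.5107, 1.9301, -0.2877]
phi = -(0.6419 + 1.9947 + 1.5107 + 1.9301 - 0.2877) = -5.7897
Step 2: Compute augmented objective.
t*f(x) = 9.42*3.13 = 29.4846
Total = 29.4846 - 5.7897 = 23.6949


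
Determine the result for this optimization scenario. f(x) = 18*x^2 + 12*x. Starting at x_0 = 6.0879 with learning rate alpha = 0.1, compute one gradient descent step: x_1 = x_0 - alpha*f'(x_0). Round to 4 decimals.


We compute the gradient at x_0 and apply the update.
f'(x) = 36*x + 12
f'(6.0879) = 36*6.0879 + 12 = 231.1644
x_1 = 6.0879 - 0.1*231.1644 = -17.0285


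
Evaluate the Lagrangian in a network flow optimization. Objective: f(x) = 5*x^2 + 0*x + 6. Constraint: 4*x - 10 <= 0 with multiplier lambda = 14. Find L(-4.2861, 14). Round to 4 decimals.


Step 1: Evaluate f(x).
f(-4.2861) = 5*(-4.2861)^2 + 0*(-4.2861) + 6 = 97.8533
Step 2: Evaluate g(x).
g(-4.2861) = 4*-4.2861 - 10 = -27.1444
Step 3: Compute Lagrangian.
L = 97.8533 + 14*-27.1444 = -282.1683


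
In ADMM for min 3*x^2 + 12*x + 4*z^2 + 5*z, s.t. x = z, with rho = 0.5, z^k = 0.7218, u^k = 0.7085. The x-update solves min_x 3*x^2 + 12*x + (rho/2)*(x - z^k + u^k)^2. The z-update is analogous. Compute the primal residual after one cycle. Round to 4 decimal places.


ADMM iteration with rho = 0.5, z^k = 0.7218, u^k = 0.7085
Step 1: x-update.
Minimize 3*x^2 + 12*x + (0.5/2)*(x - 0.7218 + 0.7085)^2
FOC: (2*3 + 0.5)*x = -12 + 0.5*(0.7218 - 0.7085)
x^{k+1} = -1.8451
Step 2: z-update.
Minimize 4*z^2 + 5*z + (0.5/2)*(-1.8451 - z + 0.7085)^2
FOC: (2*4 + 0.5)*z = -5 + 0.5*(-1.8451 + 0.7085)
z^{k+1} = -0.6551
Step 3: u-update.
u^{k+1} = 0.7085 - 1.8451 + 0.6551 = -0.4815
Step 4: Primal residual = |-1.8451 + 0.6551| = 1.19


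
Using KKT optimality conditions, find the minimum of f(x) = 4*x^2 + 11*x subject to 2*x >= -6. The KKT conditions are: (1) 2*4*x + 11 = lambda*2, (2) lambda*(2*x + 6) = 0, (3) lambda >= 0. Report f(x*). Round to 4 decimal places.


Step 1: Try lambda = 0 (constraint inactive).
Stationarity: 2*4*x + 11 = 0
x* = -11/(2*4) = -1.375
Check constraint: 2*-1.375 = -2.75 >= -6 -- satisfied.
Step 2: Compute optimal value.
f(x*) = 4*(-1.375)^2 + 11*(-1.375) = -7.5625


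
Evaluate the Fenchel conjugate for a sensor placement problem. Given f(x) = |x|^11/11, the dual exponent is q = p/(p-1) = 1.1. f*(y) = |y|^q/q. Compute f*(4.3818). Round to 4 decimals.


The conjugate exponent q satisfies 1/p + 1/q = 1.
p = 11, so q = 11/(11 - 1) = 1.1
|y|^q = 4.3818^1.1 = 5.0795
f*(4.3818) = 5.0795 / 1.1 = 4.6177


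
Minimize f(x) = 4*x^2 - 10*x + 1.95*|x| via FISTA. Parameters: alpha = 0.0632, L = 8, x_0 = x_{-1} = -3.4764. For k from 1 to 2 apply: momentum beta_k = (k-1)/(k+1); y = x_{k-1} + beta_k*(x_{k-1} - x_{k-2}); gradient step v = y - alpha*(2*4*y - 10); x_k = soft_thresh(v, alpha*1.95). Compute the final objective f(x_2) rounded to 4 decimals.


FISTA on f(x) = 4*x^2 - 10*x + 1.95*|x|
L = 8, alpha = 0.0632
Iteration 1: beta = 0.0, y = -3.4764 + 0.0*(-3.4764 + 3.4764) = -3.4764
  grad(y) = -37.8112, v = y - alpha*grad = -1.0867
  prox(v) = soft_thresh(-1.0867, 0.1232) = -0.9635
Iteration 2: beta = 0.3333, y = -0.9635 + 0.3333*(-0.9635 + 3.4764) = -0.1259
  grad(y) = -11.0068, v = y - alpha*grad = 0.5698
  prox(v) = soft_thresh(0.5698, 0.1232) = 0.4465
f(x_2) = 4*0.4465^2 - 10*0.4465 + 1.95*|0.4465| = -2.797


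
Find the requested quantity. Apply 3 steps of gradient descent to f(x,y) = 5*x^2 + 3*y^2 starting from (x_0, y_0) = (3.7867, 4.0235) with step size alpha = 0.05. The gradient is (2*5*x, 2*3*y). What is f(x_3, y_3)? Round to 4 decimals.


Gradient descent on f(x,y) = 5*x^2 + 3*y^2.
Starting point: (3.7867, 4.0235), alpha = 0.05
Step 1: grad_x = 2*5*3.7867 = 37.867, grad_y = 2*3*4.0235 = 24.141
  x_1 = 3.7867 - 0.05*37.867 = 1.8934
  y_1 = 4.0235 - 0.05*24.141 = 2.8165
Step 2: grad_x = 2*5*1.8934 = 18.9335, grad_y = 2*3*2.8165 = 16.8987
  x_2 = 1.8934 - 0.05*18.9335 = 0.9467
  y_2 = 2.8165 - 0.05*16.8987 = 1.9715
Step 3: grad_x = 2*5*0.9467 = 9.4668, grad_y = 2*3*1.9715 = 11.8291
  x_3 = 0.9467 - 0.05*9.4668 = 0.4733
  y_3 = 1.9715 - 0.05*11.8291 = 1.3801
f(0.4733, 1.3801) = 5*0.4733^2 + 3*1.3801^2 = 6.8339


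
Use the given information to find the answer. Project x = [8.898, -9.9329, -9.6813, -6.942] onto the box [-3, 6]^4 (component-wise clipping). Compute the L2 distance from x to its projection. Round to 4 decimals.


Project each component onto [-3, 6].
clip(8.898) = 6.0, clip(-9.9329) = -3.0, clip(-9.6813) = -3.0, clip(-6.942) = -3.0
Projection = [6.0, -3.0, -3.0, -3.0]
Squared diffs: [8.3984, 48.0651, 44.6398, 15.5394]
Distance = sqrt(116.6427) = 10.8001


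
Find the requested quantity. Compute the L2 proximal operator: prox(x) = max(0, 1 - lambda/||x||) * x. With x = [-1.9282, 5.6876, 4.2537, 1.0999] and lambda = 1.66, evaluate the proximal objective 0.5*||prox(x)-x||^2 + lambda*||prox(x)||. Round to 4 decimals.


Step 1: Compute ||x||.
||x|| = 7.4411
Step 2: Compute scaling factor.
scale = max(0, 1 - 1.66/7.4411) = 0.7769
Step 3: prox(x) = [-1.498, 4.4188, 3.3048, 0.8545]
||prox(x)|| = 5.7811
Step 4: Proximal objective.
0.5*||prox-x||^2 = 1.3778
lambda*||prox|| = 9.5966
Total = 10.9745


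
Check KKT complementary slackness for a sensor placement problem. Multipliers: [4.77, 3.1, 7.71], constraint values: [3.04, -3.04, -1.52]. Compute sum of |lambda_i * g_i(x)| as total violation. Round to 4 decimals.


KKT complementary slackness check:
lambda_1 * g_1 = 4.77 * 3.04 = 14.5008
lambda_2 * g_2 = 3.1 * -3.04 = -9.424
lambda_3 * g_3 = 7.71 * -1.52 = -11.7192
Total violation = 14.5008 + 9.424 + 11.7192 = 35.644


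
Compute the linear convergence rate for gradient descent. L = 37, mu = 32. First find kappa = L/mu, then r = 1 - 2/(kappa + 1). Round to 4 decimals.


Step 1: Compute the condition number.
kappa = L/mu = 37/32 = 1.1563
Step 2: Compute the convergence rate.
r = 1 - 2/(kappa + 1) = 1 - 2*mu/(L + mu) = (L - mu)/(L + mu) = 5/69 = 0.0725


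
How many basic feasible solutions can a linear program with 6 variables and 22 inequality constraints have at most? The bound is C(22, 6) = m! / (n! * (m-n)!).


Each vertex corresponds to some choice of n active constraints out of m, so the number of vertices is at most C(m, n) = m! / (n!(m-n)!).
m = 22, n = 6
Numerator: 22 * 21 * 20 * 19 * 18 * 17
Denominator: 6! = 720
C(22, 6) = 74613


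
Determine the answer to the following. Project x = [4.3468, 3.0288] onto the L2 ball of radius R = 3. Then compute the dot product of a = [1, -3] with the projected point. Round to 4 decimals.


Step 1: Compute ||x|| (intermediates to 6 decimals).
||x|| = sqrt(4.3468^2 + 3.0288^2) = 5.297952
Step 2: Project.
Since ||x|| > R, scale = R/||x|| = 3/5.297952 = 0.566257, proj(x) = scale * x
proj(x) = [2.461406, 1.715079]
Step 3: Dot product.
a^T * proj(x) = 1*2.461406 - 3*1.715079 = -2.6838


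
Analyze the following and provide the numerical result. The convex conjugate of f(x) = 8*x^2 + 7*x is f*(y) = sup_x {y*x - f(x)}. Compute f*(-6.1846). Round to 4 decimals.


f*(y) = sup_x {y*x - a*x^2 - b*x} = sup_x {(y-b)*x - a*x^2}
FOC: (y - b) - 2a*x = 0 => x* = (y - b)/(2a)
x* = (-6.1846 - 7)/(2*8) = -0.824
f*(-6.1846) = (y-b)^2/(4a) = (-6.1846 - 7)^2/(4*8)
= 173.8337/32 = 5.4323


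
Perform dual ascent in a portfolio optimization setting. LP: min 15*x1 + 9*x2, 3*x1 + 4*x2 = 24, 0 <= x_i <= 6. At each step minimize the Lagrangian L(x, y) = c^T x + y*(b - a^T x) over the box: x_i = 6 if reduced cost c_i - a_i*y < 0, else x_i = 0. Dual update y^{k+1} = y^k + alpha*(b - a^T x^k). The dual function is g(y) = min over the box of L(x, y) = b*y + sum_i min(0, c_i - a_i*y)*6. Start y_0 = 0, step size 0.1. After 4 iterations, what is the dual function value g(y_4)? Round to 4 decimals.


Dual ascent for LP: min 15*x1 + 9*x2, 3*x1 + 4*x2 = 24, 0 <= x_i <= 6
Step 1: y^k = 0.0, reduced costs: (15.0, 9.0)
  x^k = (0.0, 0.0), subgradient = b - a^T x = 24.0
  y^{k+1} = 0.0 + 0.1*24.0 = 2.4
Step 2: y^k = 2.4, reduced costs: (7.8, -0.6)
  x^k = (0.0, 6.0), subgradient = b - a^T x = 0.0
  y^{k+1} = 2.4 + 0.1*0.0 = 2.4
Step 3: y^k = 2.4, reduced costs: (7.8, -0.6)
  x^k = (0.0, 6.0), subgradient = b - a^T x = 0.0
  y^{k+1} = 2.4 + 0.1*0.0 = 2.4
Step 4: y^k = 2.4, reduced costs: (7.8, -0.6)
  x^k = (0.0, 6.0), subgradient = b - a^T x = 0.0
  y^{k+1} = 2.4 + 0.1*0.0 = 2.4
Dual objective at y_4 = 2.4: reduced costs (7.8, -0.6), box minimizer x = (0.0, 6.0)
g(y_4) = b*y + (c1 - a1*y)*x1 + (c2 - a2*y)*x2 = 24*2.4 + 7.8*0.0 + (-0.6)*6.0 = 57.6 + 0.0 - 3.6 = 54.0


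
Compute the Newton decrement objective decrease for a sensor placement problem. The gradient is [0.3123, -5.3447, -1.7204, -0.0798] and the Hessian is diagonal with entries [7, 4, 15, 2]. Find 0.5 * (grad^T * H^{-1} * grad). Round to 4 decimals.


Step 1: H is diagonal, so H^(-1) * g = [0.0446, -1.3362, -0.1147, -0.0399].
Step 2: g^T H^(-1) g = sum_i g_i^2 / H_ii
  = (0.3123)^2/7 + (-5.3447)^2/4 + (-1.7204)^2/15 + (-0.0798)^2/2
  = 0.0139 + 7.1415 + 0.1973 + 0.0032 = 7.3559
Step 3: Objective decrease = 0.5 * g^T H^(-1) g = 3.6779


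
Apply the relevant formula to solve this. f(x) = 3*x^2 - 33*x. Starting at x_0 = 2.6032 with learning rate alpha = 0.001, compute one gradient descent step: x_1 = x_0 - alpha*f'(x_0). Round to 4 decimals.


We compute the gradient at x_0 and apply the update.
f'(x) = 6*x - 33
f'(2.6032) = 6*2.6032 - 33 = -17.3808
x_1 = 2.6032 - 0.001*-17.3808 = 2.6206


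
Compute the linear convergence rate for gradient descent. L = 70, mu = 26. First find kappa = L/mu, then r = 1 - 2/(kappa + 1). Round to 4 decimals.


Step 1: Compute the condition number.
kappa = L/mu = 70/26 = 2.6923
Step 2: Compute the convergence rate.
r = 1 - 2/(kappa + 1) = 1 - 2*mu/(L + mu) = (L - mu)/(L + mu) = 44/96 = 0.4583


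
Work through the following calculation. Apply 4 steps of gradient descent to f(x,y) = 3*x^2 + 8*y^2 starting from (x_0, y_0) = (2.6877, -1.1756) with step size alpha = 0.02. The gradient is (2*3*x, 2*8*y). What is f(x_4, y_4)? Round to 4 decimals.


Gradient descent on f(x,y) = 3*x^2 + 8*y^2.
Starting point: (2.6877, -1.1756), alpha = 0.02
Step 1: grad_x = 2*3*2.6877 = 16.1262, grad_y = 2*8*-1.1756 = -18.8096
  x_1 = 2.6877 - 0.02*16.1262 = 2.3652
  y_1 = -1.1756 - 0.02*-18.8096 = -0.7994
Step 2: grad_x = 2*3*2.3652 = 14.1911, grad_y = 2*8*-0.7994 = -12.7905
  x_2 = 2.3652 - 0.02*14.1911 = 2.0814
  y_2 = -0.7994 - 0.02*-12.7905 = -0.5436
Step 3: grad_x = 2*3*2.0814 = 12.4881, grad_y = 2*8*-0.5436 = -8.6976
  x_3 = 2.0814 - 0.02*12.4881 = 1.8316
  y_3 = -0.5436 - 0.02*-8.6976 = -0.3696
Step 4: grad_x = 2*3*1.8316 = 10.9896, grad_y = 2*8*-0.3696 = -5.9143
  x_4 = 1.8316 - 0.02*10.9896 = 1.6118
  y_4 = -0.3696 - 0.02*-5.9143 = -0.2514
f(1.6118, -0.2514) = 3*1.6118^2 + 8*(-0.2514)^2 = 8.2992
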